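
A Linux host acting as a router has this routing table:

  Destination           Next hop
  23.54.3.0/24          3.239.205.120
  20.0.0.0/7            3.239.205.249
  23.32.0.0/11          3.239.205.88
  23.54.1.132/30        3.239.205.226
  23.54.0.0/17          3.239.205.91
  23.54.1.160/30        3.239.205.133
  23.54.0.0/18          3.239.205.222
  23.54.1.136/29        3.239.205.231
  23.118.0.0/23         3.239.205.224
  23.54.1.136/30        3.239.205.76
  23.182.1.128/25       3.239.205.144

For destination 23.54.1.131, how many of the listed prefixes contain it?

Prefixes containing 23.54.1.131:
  23.32.0.0/11 (23.32.0.0 - 23.63.255.255)
  23.54.0.0/17 (23.54.0.0 - 23.54.127.255)
  23.54.0.0/18 (23.54.0.0 - 23.54.63.255)
Total matching entries: 3.

3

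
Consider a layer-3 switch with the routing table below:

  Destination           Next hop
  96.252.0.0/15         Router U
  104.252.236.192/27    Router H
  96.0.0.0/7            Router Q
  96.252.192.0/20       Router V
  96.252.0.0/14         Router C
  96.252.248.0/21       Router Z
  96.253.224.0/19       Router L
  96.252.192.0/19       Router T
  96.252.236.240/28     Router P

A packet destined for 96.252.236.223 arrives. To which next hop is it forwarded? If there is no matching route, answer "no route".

Routes whose prefix contains 96.252.236.223:
  96.0.0.0/7 (96.0.0.0 - 97.255.255.255) -> Router Q
  96.252.0.0/14 (96.252.0.0 - 96.255.255.255) -> Router C
  96.252.0.0/15 (96.252.0.0 - 96.253.255.255) -> Router U
More-specific entries that do NOT match:
  96.252.236.240/28 (96.252.236.240 - 96.252.236.255) does not contain 96.252.236.223
  104.252.236.192/27 (104.252.236.192 - 104.252.236.223) does not contain 96.252.236.223
  96.252.248.0/21 (96.252.248.0 - 96.252.255.255) does not contain 96.252.236.223
  96.252.192.0/20 (96.252.192.0 - 96.252.207.255) does not contain 96.252.236.223
  96.253.224.0/19 (96.253.224.0 - 96.253.255.255) does not contain 96.252.236.223
  96.252.192.0/19 (96.252.192.0 - 96.252.223.255) does not contain 96.252.236.223
Longest matching prefix is /15 -> next hop Router U.

Router U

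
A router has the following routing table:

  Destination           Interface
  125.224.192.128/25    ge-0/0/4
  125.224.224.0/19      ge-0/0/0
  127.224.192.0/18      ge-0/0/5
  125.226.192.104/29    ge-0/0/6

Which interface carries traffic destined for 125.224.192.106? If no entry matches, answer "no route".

No entry's prefix contains 125.224.192.106; there is no default route.

no route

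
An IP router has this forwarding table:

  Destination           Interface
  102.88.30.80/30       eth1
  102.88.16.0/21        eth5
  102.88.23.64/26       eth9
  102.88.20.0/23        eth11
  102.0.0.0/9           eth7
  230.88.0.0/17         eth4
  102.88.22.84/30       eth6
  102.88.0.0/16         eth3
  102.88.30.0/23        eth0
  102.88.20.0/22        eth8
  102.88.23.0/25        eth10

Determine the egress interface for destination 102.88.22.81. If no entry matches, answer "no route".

eth8

Routes whose prefix contains 102.88.22.81:
  102.0.0.0/9 (102.0.0.0 - 102.127.255.255) -> eth7
  102.88.0.0/16 (102.88.0.0 - 102.88.255.255) -> eth3
  102.88.16.0/21 (102.88.16.0 - 102.88.23.255) -> eth5
  102.88.20.0/22 (102.88.20.0 - 102.88.23.255) -> eth8
More-specific entries that do NOT match:
  102.88.30.80/30 (102.88.30.80 - 102.88.30.83) does not contain 102.88.22.81
  102.88.22.84/30 (102.88.22.84 - 102.88.22.87) does not contain 102.88.22.81
  102.88.23.64/26 (102.88.23.64 - 102.88.23.127) does not contain 102.88.22.81
  102.88.23.0/25 (102.88.23.0 - 102.88.23.127) does not contain 102.88.22.81
  102.88.20.0/23 (102.88.20.0 - 102.88.21.255) does not contain 102.88.22.81
  102.88.30.0/23 (102.88.30.0 - 102.88.31.255) does not contain 102.88.22.81
Longest matching prefix is /22 -> interface eth8.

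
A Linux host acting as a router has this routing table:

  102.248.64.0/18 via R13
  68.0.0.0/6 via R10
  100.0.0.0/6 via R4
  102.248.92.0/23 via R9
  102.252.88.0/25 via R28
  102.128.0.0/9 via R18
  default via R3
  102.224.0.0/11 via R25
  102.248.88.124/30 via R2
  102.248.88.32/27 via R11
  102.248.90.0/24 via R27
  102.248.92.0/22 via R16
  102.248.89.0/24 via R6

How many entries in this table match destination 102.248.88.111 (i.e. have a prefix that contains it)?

Prefixes containing 102.248.88.111:
  0.0.0.0/0 (default, matches everything)
  100.0.0.0/6 (100.0.0.0 - 103.255.255.255)
  102.128.0.0/9 (102.128.0.0 - 102.255.255.255)
  102.224.0.0/11 (102.224.0.0 - 102.255.255.255)
  102.248.64.0/18 (102.248.64.0 - 102.248.127.255)
Total matching entries: 5.

5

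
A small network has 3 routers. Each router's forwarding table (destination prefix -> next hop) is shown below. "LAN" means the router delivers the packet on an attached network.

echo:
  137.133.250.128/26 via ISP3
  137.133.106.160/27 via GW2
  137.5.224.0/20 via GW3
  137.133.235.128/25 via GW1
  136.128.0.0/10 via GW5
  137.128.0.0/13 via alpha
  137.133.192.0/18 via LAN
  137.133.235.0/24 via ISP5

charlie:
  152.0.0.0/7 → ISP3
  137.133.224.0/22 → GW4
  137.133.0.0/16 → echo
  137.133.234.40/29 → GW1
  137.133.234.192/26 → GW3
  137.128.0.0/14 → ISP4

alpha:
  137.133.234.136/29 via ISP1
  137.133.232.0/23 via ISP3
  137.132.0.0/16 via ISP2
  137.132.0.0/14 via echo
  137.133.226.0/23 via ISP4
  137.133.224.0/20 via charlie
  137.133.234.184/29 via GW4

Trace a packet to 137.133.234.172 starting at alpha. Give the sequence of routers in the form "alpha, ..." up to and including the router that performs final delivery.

alpha, charlie, echo

At alpha: longest match for 137.133.234.172 is 137.133.224.0/20 -> charlie
At charlie: longest match for 137.133.234.172 is 137.133.0.0/16 -> echo
At echo: longest match for 137.133.234.172 is 137.133.192.0/18 -> LAN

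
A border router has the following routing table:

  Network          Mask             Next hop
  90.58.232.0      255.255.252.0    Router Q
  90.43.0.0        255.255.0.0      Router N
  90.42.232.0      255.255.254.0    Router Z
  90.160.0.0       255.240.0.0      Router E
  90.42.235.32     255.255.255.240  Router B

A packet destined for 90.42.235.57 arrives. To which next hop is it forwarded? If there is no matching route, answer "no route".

No entry's prefix contains 90.42.235.57; there is no default route.

no route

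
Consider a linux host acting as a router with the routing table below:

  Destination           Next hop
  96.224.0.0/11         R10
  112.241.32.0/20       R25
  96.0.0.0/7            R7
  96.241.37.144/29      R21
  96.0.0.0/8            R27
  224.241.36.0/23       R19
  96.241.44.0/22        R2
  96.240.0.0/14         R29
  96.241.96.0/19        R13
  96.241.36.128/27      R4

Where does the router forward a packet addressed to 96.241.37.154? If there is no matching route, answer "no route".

R29

Routes whose prefix contains 96.241.37.154:
  96.0.0.0/7 (96.0.0.0 - 97.255.255.255) -> R7
  96.0.0.0/8 (96.0.0.0 - 96.255.255.255) -> R27
  96.224.0.0/11 (96.224.0.0 - 96.255.255.255) -> R10
  96.240.0.0/14 (96.240.0.0 - 96.243.255.255) -> R29
More-specific entries that do NOT match:
  96.241.37.144/29 (96.241.37.144 - 96.241.37.151) does not contain 96.241.37.154
  96.241.36.128/27 (96.241.36.128 - 96.241.36.159) does not contain 96.241.37.154
  224.241.36.0/23 (224.241.36.0 - 224.241.37.255) does not contain 96.241.37.154
  96.241.44.0/22 (96.241.44.0 - 96.241.47.255) does not contain 96.241.37.154
  112.241.32.0/20 (112.241.32.0 - 112.241.47.255) does not contain 96.241.37.154
  96.241.96.0/19 (96.241.96.0 - 96.241.127.255) does not contain 96.241.37.154
Longest matching prefix is /14 -> next hop R29.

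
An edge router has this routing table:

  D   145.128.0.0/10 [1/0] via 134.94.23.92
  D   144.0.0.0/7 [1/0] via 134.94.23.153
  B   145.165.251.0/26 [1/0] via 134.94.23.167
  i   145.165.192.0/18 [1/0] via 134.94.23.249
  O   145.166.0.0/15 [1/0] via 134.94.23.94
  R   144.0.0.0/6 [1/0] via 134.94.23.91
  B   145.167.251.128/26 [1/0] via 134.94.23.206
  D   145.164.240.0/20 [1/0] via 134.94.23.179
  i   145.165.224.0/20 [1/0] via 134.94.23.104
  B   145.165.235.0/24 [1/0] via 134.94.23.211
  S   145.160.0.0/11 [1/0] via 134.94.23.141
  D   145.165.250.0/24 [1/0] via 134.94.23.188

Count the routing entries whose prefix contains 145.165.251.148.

Prefixes containing 145.165.251.148:
  144.0.0.0/6 (144.0.0.0 - 147.255.255.255)
  144.0.0.0/7 (144.0.0.0 - 145.255.255.255)
  145.128.0.0/10 (145.128.0.0 - 145.191.255.255)
  145.160.0.0/11 (145.160.0.0 - 145.191.255.255)
  145.165.192.0/18 (145.165.192.0 - 145.165.255.255)
Total matching entries: 5.

5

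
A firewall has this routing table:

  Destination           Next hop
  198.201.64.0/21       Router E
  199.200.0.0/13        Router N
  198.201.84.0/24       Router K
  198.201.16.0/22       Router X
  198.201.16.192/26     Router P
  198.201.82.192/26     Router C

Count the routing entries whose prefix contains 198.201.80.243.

No listed prefix contains 198.201.80.243.
Total matching entries: 0.

0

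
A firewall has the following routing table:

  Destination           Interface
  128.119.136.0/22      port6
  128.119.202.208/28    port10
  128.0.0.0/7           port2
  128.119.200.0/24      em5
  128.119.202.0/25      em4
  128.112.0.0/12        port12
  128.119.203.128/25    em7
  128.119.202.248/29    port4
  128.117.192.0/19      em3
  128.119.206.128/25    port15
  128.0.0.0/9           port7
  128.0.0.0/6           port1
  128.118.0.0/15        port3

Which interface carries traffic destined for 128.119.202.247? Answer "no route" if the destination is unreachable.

Routes whose prefix contains 128.119.202.247:
  128.0.0.0/6 (128.0.0.0 - 131.255.255.255) -> port1
  128.0.0.0/7 (128.0.0.0 - 129.255.255.255) -> port2
  128.0.0.0/9 (128.0.0.0 - 128.127.255.255) -> port7
  128.112.0.0/12 (128.112.0.0 - 128.127.255.255) -> port12
  128.118.0.0/15 (128.118.0.0 - 128.119.255.255) -> port3
More-specific entries that do NOT match:
  128.119.202.248/29 (128.119.202.248 - 128.119.202.255) does not contain 128.119.202.247
  128.119.202.208/28 (128.119.202.208 - 128.119.202.223) does not contain 128.119.202.247
  128.119.202.0/25 (128.119.202.0 - 128.119.202.127) does not contain 128.119.202.247
  128.119.203.128/25 (128.119.203.128 - 128.119.203.255) does not contain 128.119.202.247
  128.119.206.128/25 (128.119.206.128 - 128.119.206.255) does not contain 128.119.202.247
  128.119.200.0/24 (128.119.200.0 - 128.119.200.255) does not contain 128.119.202.247
  128.119.136.0/22 (128.119.136.0 - 128.119.139.255) does not contain 128.119.202.247
  128.117.192.0/19 (128.117.192.0 - 128.117.223.255) does not contain 128.119.202.247
Longest matching prefix is /15 -> interface port3.

port3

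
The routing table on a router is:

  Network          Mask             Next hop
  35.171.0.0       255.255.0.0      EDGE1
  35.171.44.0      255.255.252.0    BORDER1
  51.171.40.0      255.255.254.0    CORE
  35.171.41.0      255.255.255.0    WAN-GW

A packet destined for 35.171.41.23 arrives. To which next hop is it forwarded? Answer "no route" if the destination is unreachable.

Routes whose prefix contains 35.171.41.23:
  35.171.0.0/16 (35.171.0.0 - 35.171.255.255) -> EDGE1
  35.171.41.0/24 (35.171.41.0 - 35.171.41.255) -> WAN-GW
Longest matching prefix is /24 -> next hop WAN-GW.

WAN-GW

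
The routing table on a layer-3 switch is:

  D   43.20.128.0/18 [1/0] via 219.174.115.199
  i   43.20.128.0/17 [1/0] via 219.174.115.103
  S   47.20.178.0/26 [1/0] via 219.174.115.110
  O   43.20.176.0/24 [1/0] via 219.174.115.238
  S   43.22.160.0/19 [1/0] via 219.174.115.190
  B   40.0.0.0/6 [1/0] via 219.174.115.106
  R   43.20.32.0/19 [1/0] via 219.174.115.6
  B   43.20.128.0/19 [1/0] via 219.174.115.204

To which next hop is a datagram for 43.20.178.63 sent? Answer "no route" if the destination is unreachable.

Routes whose prefix contains 43.20.178.63:
  40.0.0.0/6 (40.0.0.0 - 43.255.255.255) -> 219.174.115.106
  43.20.128.0/17 (43.20.128.0 - 43.20.255.255) -> 219.174.115.103
  43.20.128.0/18 (43.20.128.0 - 43.20.191.255) -> 219.174.115.199
More-specific entries that do NOT match:
  47.20.178.0/26 (47.20.178.0 - 47.20.178.63) does not contain 43.20.178.63
  43.20.176.0/24 (43.20.176.0 - 43.20.176.255) does not contain 43.20.178.63
  43.22.160.0/19 (43.22.160.0 - 43.22.191.255) does not contain 43.20.178.63
  43.20.32.0/19 (43.20.32.0 - 43.20.63.255) does not contain 43.20.178.63
  43.20.128.0/19 (43.20.128.0 - 43.20.159.255) does not contain 43.20.178.63
Longest matching prefix is /18 -> next hop 219.174.115.199.

219.174.115.199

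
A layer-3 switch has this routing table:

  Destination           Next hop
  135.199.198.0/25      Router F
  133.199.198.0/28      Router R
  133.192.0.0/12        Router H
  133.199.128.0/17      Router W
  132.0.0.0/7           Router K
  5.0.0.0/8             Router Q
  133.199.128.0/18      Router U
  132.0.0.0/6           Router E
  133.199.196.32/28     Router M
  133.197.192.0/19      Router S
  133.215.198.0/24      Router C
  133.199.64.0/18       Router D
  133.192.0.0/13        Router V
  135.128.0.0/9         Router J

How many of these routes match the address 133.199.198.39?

Prefixes containing 133.199.198.39:
  132.0.0.0/6 (132.0.0.0 - 135.255.255.255)
  132.0.0.0/7 (132.0.0.0 - 133.255.255.255)
  133.192.0.0/12 (133.192.0.0 - 133.207.255.255)
  133.192.0.0/13 (133.192.0.0 - 133.199.255.255)
  133.199.128.0/17 (133.199.128.0 - 133.199.255.255)
Total matching entries: 5.

5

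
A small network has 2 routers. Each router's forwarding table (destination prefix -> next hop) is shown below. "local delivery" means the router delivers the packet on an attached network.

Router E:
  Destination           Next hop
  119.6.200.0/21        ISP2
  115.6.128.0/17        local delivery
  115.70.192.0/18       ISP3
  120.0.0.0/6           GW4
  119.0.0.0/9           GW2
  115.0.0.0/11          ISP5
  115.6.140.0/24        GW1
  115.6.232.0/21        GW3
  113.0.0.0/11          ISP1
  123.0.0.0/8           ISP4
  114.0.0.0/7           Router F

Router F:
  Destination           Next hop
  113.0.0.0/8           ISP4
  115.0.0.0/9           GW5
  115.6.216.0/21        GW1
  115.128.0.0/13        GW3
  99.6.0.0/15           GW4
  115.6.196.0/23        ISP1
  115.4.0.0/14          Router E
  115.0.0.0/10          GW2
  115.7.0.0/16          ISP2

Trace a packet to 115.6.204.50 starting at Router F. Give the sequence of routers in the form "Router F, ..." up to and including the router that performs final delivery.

At Router F: longest match for 115.6.204.50 is 115.4.0.0/14 -> Router E
At Router E: longest match for 115.6.204.50 is 115.6.128.0/17 -> local delivery

Router F, Router E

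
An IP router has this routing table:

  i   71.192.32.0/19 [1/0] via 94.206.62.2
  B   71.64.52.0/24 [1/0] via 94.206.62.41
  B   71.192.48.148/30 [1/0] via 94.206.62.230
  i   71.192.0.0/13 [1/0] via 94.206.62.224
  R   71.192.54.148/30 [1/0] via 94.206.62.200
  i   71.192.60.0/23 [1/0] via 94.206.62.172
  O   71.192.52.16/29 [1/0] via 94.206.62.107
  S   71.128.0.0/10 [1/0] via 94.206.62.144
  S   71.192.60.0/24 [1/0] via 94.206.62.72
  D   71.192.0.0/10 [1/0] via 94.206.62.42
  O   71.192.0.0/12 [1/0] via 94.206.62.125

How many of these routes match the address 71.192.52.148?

4

Prefixes containing 71.192.52.148:
  71.192.0.0/10 (71.192.0.0 - 71.255.255.255)
  71.192.0.0/12 (71.192.0.0 - 71.207.255.255)
  71.192.0.0/13 (71.192.0.0 - 71.199.255.255)
  71.192.32.0/19 (71.192.32.0 - 71.192.63.255)
Total matching entries: 4.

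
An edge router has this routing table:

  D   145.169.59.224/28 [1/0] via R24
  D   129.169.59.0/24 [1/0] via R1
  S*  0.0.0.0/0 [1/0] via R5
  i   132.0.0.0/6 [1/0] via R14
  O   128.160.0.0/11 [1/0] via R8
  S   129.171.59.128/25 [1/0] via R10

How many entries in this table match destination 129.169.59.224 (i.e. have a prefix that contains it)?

Prefixes containing 129.169.59.224:
  0.0.0.0/0 (default, matches everything)
  129.169.59.0/24 (129.169.59.0 - 129.169.59.255)
Total matching entries: 2.

2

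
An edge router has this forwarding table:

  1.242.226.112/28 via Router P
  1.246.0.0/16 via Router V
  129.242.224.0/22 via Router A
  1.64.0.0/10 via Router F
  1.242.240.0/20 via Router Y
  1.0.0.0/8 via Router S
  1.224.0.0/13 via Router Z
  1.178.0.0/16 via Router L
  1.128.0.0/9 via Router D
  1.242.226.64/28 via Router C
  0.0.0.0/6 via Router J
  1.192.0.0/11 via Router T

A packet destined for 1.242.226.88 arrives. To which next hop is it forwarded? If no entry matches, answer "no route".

Routes whose prefix contains 1.242.226.88:
  0.0.0.0/6 (0.0.0.0 - 3.255.255.255) -> Router J
  1.0.0.0/8 (1.0.0.0 - 1.255.255.255) -> Router S
  1.128.0.0/9 (1.128.0.0 - 1.255.255.255) -> Router D
More-specific entries that do NOT match:
  1.242.226.112/28 (1.242.226.112 - 1.242.226.127) does not contain 1.242.226.88
  1.242.226.64/28 (1.242.226.64 - 1.242.226.79) does not contain 1.242.226.88
  129.242.224.0/22 (129.242.224.0 - 129.242.227.255) does not contain 1.242.226.88
  1.242.240.0/20 (1.242.240.0 - 1.242.255.255) does not contain 1.242.226.88
  1.246.0.0/16 (1.246.0.0 - 1.246.255.255) does not contain 1.242.226.88
  1.178.0.0/16 (1.178.0.0 - 1.178.255.255) does not contain 1.242.226.88
  1.224.0.0/13 (1.224.0.0 - 1.231.255.255) does not contain 1.242.226.88
  1.192.0.0/11 (1.192.0.0 - 1.223.255.255) does not contain 1.242.226.88
  1.64.0.0/10 (1.64.0.0 - 1.127.255.255) does not contain 1.242.226.88
Longest matching prefix is /9 -> next hop Router D.

Router D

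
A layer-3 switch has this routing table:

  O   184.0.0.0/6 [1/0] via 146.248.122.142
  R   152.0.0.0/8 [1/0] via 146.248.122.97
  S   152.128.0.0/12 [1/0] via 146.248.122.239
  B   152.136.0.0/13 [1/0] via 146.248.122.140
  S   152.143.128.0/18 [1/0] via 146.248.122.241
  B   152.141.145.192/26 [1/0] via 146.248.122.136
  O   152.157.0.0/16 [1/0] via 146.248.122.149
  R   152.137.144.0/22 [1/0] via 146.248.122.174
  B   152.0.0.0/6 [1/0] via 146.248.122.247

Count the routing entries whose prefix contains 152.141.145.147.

4

Prefixes containing 152.141.145.147:
  152.0.0.0/6 (152.0.0.0 - 155.255.255.255)
  152.0.0.0/8 (152.0.0.0 - 152.255.255.255)
  152.128.0.0/12 (152.128.0.0 - 152.143.255.255)
  152.136.0.0/13 (152.136.0.0 - 152.143.255.255)
Total matching entries: 4.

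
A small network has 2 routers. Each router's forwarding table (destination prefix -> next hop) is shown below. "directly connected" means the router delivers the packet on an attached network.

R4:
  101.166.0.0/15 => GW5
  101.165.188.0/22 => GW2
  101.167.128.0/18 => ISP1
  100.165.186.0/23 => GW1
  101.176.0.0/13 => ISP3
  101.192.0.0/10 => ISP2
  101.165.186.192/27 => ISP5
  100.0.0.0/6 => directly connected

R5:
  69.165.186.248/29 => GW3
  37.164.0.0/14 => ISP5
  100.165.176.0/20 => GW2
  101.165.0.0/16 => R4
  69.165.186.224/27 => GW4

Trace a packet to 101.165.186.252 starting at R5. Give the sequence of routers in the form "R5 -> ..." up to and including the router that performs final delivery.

R5 -> R4

At R5: longest match for 101.165.186.252 is 101.165.0.0/16 -> R4
At R4: longest match for 101.165.186.252 is 100.0.0.0/6 -> directly connected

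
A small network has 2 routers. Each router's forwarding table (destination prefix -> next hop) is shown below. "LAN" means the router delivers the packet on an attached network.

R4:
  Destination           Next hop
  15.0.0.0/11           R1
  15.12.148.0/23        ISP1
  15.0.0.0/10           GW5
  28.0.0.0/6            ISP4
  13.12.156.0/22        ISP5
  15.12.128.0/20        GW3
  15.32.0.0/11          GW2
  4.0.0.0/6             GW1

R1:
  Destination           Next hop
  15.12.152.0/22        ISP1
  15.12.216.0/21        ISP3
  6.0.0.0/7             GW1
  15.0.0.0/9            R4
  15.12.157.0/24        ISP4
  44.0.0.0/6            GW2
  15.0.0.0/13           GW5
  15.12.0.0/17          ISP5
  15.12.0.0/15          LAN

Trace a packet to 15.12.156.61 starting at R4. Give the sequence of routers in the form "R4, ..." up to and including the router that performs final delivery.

R4, R1

At R4: longest match for 15.12.156.61 is 15.0.0.0/11 -> R1
At R1: longest match for 15.12.156.61 is 15.12.0.0/15 -> LAN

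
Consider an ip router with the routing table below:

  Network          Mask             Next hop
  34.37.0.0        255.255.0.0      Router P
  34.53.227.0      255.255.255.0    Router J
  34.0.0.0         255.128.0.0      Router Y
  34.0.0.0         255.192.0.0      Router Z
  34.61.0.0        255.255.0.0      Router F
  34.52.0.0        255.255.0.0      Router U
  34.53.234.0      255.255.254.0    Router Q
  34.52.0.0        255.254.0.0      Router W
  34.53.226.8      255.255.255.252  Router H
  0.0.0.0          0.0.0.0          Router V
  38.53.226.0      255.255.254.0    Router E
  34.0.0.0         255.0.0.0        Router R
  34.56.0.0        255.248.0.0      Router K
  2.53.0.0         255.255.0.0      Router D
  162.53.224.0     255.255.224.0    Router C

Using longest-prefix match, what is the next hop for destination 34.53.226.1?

Router W

Routes whose prefix contains 34.53.226.1:
  0.0.0.0/0 (default, matches everything) -> Router V
  34.0.0.0/8 (34.0.0.0 - 34.255.255.255) -> Router R
  34.0.0.0/9 (34.0.0.0 - 34.127.255.255) -> Router Y
  34.0.0.0/10 (34.0.0.0 - 34.63.255.255) -> Router Z
  34.52.0.0/15 (34.52.0.0 - 34.53.255.255) -> Router W
More-specific entries that do NOT match:
  34.53.226.8/30 (34.53.226.8 - 34.53.226.11) does not contain 34.53.226.1
  34.53.227.0/24 (34.53.227.0 - 34.53.227.255) does not contain 34.53.226.1
  34.53.234.0/23 (34.53.234.0 - 34.53.235.255) does not contain 34.53.226.1
  38.53.226.0/23 (38.53.226.0 - 38.53.227.255) does not contain 34.53.226.1
  162.53.224.0/19 (162.53.224.0 - 162.53.255.255) does not contain 34.53.226.1
  34.37.0.0/16 (34.37.0.0 - 34.37.255.255) does not contain 34.53.226.1
  34.61.0.0/16 (34.61.0.0 - 34.61.255.255) does not contain 34.53.226.1
  34.52.0.0/16 (34.52.0.0 - 34.52.255.255) does not contain 34.53.226.1
  2.53.0.0/16 (2.53.0.0 - 2.53.255.255) does not contain 34.53.226.1
Longest matching prefix is /15 -> next hop Router W.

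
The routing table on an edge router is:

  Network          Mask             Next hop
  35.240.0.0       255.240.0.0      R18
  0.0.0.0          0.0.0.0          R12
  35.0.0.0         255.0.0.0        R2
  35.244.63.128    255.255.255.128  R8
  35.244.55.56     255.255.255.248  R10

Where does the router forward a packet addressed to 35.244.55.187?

Routes whose prefix contains 35.244.55.187:
  0.0.0.0/0 (default, matches everything) -> R12
  35.0.0.0/8 (35.0.0.0 - 35.255.255.255) -> R2
  35.240.0.0/12 (35.240.0.0 - 35.255.255.255) -> R18
More-specific entries that do NOT match:
  35.244.55.56/29 (35.244.55.56 - 35.244.55.63) does not contain 35.244.55.187
  35.244.63.128/25 (35.244.63.128 - 35.244.63.255) does not contain 35.244.55.187
Longest matching prefix is /12 -> next hop R18.

R18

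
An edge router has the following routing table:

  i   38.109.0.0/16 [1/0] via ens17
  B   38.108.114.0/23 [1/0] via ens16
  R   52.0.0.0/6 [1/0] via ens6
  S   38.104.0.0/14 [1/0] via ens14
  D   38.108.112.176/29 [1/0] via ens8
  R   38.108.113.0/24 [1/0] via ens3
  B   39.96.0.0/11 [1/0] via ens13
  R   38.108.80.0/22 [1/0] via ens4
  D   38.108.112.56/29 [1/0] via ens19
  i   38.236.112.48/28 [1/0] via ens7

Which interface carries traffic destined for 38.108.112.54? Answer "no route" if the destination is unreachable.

no route

No entry's prefix contains 38.108.112.54; there is no default route.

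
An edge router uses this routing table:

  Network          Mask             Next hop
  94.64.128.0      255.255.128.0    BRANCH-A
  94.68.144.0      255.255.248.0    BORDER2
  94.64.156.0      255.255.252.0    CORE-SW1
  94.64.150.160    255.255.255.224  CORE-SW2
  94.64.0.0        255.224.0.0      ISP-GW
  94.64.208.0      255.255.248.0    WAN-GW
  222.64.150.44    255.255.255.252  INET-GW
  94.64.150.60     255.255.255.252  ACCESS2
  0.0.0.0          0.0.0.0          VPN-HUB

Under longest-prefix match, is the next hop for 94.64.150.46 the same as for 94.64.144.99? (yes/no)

yes

94.64.150.46: longest match 94.64.128.0/17 -> BRANCH-A
94.64.144.99: longest match 94.64.128.0/17 -> BRANCH-A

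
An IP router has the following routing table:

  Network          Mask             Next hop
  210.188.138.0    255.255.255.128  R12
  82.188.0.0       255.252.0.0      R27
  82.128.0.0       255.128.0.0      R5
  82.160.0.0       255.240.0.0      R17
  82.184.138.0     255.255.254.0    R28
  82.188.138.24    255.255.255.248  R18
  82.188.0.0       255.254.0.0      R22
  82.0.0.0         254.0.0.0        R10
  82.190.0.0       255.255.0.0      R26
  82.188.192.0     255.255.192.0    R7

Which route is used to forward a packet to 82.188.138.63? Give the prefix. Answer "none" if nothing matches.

Entries matching 82.188.138.63:
  82.0.0.0/7 (82.0.0.0 - 83.255.255.255)
  82.128.0.0/9 (82.128.0.0 - 82.255.255.255)
  82.188.0.0/14 (82.188.0.0 - 82.191.255.255)
  82.188.0.0/15 (82.188.0.0 - 82.189.255.255)
Most specific is 82.188.0.0/15.

82.188.0.0/15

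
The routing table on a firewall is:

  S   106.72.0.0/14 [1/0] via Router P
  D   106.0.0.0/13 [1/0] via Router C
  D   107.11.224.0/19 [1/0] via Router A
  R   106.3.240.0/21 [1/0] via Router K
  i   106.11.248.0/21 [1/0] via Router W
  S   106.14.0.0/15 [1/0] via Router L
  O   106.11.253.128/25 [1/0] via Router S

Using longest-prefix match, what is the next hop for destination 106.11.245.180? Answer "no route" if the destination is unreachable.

No entry's prefix contains 106.11.245.180; there is no default route.

no route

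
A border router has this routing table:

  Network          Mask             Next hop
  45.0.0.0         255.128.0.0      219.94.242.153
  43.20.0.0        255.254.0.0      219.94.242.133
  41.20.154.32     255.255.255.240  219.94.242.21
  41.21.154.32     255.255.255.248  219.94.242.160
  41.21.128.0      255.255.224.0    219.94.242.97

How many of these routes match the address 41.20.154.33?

Prefixes containing 41.20.154.33:
  41.20.154.32/28 (41.20.154.32 - 41.20.154.47)
Total matching entries: 1.

1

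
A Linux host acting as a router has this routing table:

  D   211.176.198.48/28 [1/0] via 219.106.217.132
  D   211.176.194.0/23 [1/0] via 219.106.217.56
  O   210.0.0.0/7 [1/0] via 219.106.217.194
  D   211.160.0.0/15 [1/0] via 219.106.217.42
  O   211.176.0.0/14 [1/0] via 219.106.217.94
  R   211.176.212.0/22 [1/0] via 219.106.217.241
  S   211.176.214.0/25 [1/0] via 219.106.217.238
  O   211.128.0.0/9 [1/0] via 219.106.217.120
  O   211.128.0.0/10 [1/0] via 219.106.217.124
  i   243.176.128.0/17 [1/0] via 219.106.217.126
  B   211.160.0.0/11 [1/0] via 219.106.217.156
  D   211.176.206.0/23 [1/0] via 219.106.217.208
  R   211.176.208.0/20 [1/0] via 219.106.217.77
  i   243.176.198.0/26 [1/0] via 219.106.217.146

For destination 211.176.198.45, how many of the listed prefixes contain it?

Prefixes containing 211.176.198.45:
  210.0.0.0/7 (210.0.0.0 - 211.255.255.255)
  211.128.0.0/9 (211.128.0.0 - 211.255.255.255)
  211.128.0.0/10 (211.128.0.0 - 211.191.255.255)
  211.160.0.0/11 (211.160.0.0 - 211.191.255.255)
  211.176.0.0/14 (211.176.0.0 - 211.179.255.255)
Total matching entries: 5.

5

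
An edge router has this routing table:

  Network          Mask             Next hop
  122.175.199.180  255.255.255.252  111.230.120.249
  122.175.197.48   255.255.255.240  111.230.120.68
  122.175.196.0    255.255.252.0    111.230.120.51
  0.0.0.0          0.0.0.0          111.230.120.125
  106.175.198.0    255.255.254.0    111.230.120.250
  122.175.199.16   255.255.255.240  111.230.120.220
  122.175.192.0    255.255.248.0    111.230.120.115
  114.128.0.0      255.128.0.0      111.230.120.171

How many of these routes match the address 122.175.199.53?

Prefixes containing 122.175.199.53:
  0.0.0.0/0 (default, matches everything)
  122.175.192.0/21 (122.175.192.0 - 122.175.199.255)
  122.175.196.0/22 (122.175.196.0 - 122.175.199.255)
Total matching entries: 3.

3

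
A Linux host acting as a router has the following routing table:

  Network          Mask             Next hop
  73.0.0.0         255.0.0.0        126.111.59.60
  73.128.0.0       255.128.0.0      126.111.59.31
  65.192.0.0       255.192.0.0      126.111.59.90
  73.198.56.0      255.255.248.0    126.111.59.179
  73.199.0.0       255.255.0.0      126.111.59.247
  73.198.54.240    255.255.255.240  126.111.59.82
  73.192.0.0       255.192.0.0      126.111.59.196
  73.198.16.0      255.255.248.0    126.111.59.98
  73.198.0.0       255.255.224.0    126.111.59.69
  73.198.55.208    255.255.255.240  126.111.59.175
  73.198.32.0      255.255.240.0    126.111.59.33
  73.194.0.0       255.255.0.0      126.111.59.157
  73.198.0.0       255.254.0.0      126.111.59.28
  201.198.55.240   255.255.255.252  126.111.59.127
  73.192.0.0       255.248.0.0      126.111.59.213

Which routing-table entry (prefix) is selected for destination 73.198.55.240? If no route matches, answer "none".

73.198.0.0/15

Entries matching 73.198.55.240:
  73.0.0.0/8 (73.0.0.0 - 73.255.255.255)
  73.128.0.0/9 (73.128.0.0 - 73.255.255.255)
  73.192.0.0/10 (73.192.0.0 - 73.255.255.255)
  73.192.0.0/13 (73.192.0.0 - 73.199.255.255)
  73.198.0.0/15 (73.198.0.0 - 73.199.255.255)
Most specific is 73.198.0.0/15.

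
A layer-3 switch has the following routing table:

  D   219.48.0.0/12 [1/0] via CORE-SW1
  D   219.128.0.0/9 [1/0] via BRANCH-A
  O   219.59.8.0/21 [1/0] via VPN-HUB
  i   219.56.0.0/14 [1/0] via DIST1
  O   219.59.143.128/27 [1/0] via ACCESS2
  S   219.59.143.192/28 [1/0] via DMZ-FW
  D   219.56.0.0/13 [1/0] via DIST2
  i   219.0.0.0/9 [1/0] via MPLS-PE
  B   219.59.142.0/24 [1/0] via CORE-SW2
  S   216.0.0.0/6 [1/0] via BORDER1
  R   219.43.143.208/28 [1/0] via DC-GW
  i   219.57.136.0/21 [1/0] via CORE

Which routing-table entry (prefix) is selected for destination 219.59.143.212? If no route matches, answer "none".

219.56.0.0/14

Entries matching 219.59.143.212:
  216.0.0.0/6 (216.0.0.0 - 219.255.255.255)
  219.0.0.0/9 (219.0.0.0 - 219.127.255.255)
  219.48.0.0/12 (219.48.0.0 - 219.63.255.255)
  219.56.0.0/13 (219.56.0.0 - 219.63.255.255)
  219.56.0.0/14 (219.56.0.0 - 219.59.255.255)
Most specific is 219.56.0.0/14.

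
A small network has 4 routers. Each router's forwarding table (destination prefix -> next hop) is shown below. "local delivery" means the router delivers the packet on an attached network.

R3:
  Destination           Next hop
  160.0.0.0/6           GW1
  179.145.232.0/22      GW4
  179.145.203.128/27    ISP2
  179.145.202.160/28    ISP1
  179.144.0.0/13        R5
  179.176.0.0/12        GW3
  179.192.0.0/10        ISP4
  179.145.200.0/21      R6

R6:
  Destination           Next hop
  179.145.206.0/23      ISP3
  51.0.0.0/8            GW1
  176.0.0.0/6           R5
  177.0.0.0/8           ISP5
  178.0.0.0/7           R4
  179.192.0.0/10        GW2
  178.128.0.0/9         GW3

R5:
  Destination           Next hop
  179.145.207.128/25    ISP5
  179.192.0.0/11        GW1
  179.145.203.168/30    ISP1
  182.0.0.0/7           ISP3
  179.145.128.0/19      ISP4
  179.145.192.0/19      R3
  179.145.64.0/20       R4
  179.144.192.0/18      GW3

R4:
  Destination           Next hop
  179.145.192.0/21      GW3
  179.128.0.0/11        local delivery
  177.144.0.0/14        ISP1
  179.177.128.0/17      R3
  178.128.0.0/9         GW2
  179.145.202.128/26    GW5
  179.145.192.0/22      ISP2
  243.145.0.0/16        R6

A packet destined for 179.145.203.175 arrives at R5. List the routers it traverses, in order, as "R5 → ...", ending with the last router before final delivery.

R5 → R3 → R6 → R4

At R5: longest match for 179.145.203.175 is 179.145.192.0/19 -> R3
At R3: longest match for 179.145.203.175 is 179.145.200.0/21 -> R6
At R6: longest match for 179.145.203.175 is 178.0.0.0/7 -> R4
At R4: longest match for 179.145.203.175 is 179.128.0.0/11 -> local delivery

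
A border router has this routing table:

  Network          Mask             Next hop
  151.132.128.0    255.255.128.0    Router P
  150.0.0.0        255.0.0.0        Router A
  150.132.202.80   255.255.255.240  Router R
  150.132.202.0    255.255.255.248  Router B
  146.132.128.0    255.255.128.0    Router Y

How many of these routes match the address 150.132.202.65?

1

Prefixes containing 150.132.202.65:
  150.0.0.0/8 (150.0.0.0 - 150.255.255.255)
Total matching entries: 1.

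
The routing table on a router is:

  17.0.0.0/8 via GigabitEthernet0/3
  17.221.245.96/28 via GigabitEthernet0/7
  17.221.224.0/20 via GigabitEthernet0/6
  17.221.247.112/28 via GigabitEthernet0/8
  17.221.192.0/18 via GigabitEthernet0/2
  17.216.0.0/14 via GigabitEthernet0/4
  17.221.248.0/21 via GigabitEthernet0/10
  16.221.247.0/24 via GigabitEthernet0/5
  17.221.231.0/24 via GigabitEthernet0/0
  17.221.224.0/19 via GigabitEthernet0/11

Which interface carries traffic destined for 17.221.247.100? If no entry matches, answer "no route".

GigabitEthernet0/11

Routes whose prefix contains 17.221.247.100:
  17.0.0.0/8 (17.0.0.0 - 17.255.255.255) -> GigabitEthernet0/3
  17.221.192.0/18 (17.221.192.0 - 17.221.255.255) -> GigabitEthernet0/2
  17.221.224.0/19 (17.221.224.0 - 17.221.255.255) -> GigabitEthernet0/11
More-specific entries that do NOT match:
  17.221.245.96/28 (17.221.245.96 - 17.221.245.111) does not contain 17.221.247.100
  17.221.247.112/28 (17.221.247.112 - 17.221.247.127) does not contain 17.221.247.100
  16.221.247.0/24 (16.221.247.0 - 16.221.247.255) does not contain 17.221.247.100
  17.221.231.0/24 (17.221.231.0 - 17.221.231.255) does not contain 17.221.247.100
  17.221.248.0/21 (17.221.248.0 - 17.221.255.255) does not contain 17.221.247.100
  17.221.224.0/20 (17.221.224.0 - 17.221.239.255) does not contain 17.221.247.100
Longest matching prefix is /19 -> interface GigabitEthernet0/11.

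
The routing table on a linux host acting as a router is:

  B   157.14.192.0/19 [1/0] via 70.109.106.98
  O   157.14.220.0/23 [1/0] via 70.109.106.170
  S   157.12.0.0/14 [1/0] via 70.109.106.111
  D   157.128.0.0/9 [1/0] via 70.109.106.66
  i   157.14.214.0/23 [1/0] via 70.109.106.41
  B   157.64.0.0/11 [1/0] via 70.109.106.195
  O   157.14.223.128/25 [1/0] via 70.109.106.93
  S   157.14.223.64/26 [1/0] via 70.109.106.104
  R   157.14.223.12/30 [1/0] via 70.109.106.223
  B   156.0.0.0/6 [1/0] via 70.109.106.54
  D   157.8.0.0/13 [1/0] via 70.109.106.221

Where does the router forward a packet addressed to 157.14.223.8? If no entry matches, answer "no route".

Routes whose prefix contains 157.14.223.8:
  156.0.0.0/6 (156.0.0.0 - 159.255.255.255) -> 70.109.106.54
  157.8.0.0/13 (157.8.0.0 - 157.15.255.255) -> 70.109.106.221
  157.12.0.0/14 (157.12.0.0 - 157.15.255.255) -> 70.109.106.111
  157.14.192.0/19 (157.14.192.0 - 157.14.223.255) -> 70.109.106.98
More-specific entries that do NOT match:
  157.14.223.12/30 (157.14.223.12 - 157.14.223.15) does not contain 157.14.223.8
  157.14.223.64/26 (157.14.223.64 - 157.14.223.127) does not contain 157.14.223.8
  157.14.223.128/25 (157.14.223.128 - 157.14.223.255) does not contain 157.14.223.8
  157.14.220.0/23 (157.14.220.0 - 157.14.221.255) does not contain 157.14.223.8
  157.14.214.0/23 (157.14.214.0 - 157.14.215.255) does not contain 157.14.223.8
Longest matching prefix is /19 -> next hop 70.109.106.98.

70.109.106.98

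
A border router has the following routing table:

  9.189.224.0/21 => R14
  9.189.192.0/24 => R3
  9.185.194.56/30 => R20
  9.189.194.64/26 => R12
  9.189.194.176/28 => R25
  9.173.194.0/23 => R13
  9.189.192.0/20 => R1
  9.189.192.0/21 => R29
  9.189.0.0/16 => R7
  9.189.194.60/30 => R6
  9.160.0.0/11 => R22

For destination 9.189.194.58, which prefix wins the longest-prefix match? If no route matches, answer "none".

9.189.192.0/21

Entries matching 9.189.194.58:
  9.160.0.0/11 (9.160.0.0 - 9.191.255.255)
  9.189.0.0/16 (9.189.0.0 - 9.189.255.255)
  9.189.192.0/20 (9.189.192.0 - 9.189.207.255)
  9.189.192.0/21 (9.189.192.0 - 9.189.199.255)
Most specific is 9.189.192.0/21.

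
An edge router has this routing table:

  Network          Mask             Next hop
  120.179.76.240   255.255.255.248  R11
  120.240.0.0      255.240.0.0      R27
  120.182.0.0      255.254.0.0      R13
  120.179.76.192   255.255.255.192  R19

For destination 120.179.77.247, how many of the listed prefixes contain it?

0

No listed prefix contains 120.179.77.247.
Total matching entries: 0.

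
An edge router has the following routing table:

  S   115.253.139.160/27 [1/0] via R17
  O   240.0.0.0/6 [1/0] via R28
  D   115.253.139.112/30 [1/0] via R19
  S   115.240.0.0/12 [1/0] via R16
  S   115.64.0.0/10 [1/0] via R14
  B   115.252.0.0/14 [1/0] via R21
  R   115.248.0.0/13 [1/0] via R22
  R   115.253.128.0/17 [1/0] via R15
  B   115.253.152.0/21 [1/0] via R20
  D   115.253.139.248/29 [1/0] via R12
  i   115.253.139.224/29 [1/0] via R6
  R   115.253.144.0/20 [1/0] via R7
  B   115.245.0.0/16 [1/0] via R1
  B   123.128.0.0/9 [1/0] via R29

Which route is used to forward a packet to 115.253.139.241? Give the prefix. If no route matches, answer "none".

Entries matching 115.253.139.241:
  115.240.0.0/12 (115.240.0.0 - 115.255.255.255)
  115.248.0.0/13 (115.248.0.0 - 115.255.255.255)
  115.252.0.0/14 (115.252.0.0 - 115.255.255.255)
  115.253.128.0/17 (115.253.128.0 - 115.253.255.255)
Most specific is 115.253.128.0/17.

115.253.128.0/17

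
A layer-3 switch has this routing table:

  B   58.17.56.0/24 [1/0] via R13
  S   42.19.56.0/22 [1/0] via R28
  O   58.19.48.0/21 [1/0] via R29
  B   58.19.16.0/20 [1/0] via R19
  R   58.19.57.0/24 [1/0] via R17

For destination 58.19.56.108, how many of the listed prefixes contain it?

No listed prefix contains 58.19.56.108.
Total matching entries: 0.

0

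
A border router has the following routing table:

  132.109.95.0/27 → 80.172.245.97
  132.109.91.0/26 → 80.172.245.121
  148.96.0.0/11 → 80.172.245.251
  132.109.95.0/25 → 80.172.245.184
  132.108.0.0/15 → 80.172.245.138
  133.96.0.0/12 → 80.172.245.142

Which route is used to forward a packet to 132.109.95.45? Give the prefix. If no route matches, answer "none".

Entries matching 132.109.95.45:
  132.108.0.0/15 (132.108.0.0 - 132.109.255.255)
  132.109.95.0/25 (132.109.95.0 - 132.109.95.127)
Most specific is 132.109.95.0/25.

132.109.95.0/25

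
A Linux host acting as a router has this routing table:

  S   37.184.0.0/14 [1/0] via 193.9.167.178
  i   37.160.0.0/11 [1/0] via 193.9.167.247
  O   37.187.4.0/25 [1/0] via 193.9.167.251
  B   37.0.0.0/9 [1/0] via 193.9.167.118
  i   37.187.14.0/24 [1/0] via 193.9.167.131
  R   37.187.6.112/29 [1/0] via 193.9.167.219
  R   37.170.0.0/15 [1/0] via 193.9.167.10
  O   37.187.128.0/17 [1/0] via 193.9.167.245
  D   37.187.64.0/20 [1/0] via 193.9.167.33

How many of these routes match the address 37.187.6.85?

Prefixes containing 37.187.6.85:
  37.160.0.0/11 (37.160.0.0 - 37.191.255.255)
  37.184.0.0/14 (37.184.0.0 - 37.187.255.255)
Total matching entries: 2.

2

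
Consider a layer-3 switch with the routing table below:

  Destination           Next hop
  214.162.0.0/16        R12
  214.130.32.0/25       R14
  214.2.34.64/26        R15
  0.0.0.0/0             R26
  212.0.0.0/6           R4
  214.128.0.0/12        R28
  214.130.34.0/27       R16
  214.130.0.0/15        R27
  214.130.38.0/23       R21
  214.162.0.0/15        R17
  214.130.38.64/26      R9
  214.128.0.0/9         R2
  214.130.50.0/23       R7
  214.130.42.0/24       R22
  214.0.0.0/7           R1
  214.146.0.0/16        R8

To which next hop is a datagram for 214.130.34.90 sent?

R27

Routes whose prefix contains 214.130.34.90:
  0.0.0.0/0 (default, matches everything) -> R26
  212.0.0.0/6 (212.0.0.0 - 215.255.255.255) -> R4
  214.0.0.0/7 (214.0.0.0 - 215.255.255.255) -> R1
  214.128.0.0/9 (214.128.0.0 - 214.255.255.255) -> R2
  214.128.0.0/12 (214.128.0.0 - 214.143.255.255) -> R28
  214.130.0.0/15 (214.130.0.0 - 214.131.255.255) -> R27
More-specific entries that do NOT match:
  214.130.34.0/27 (214.130.34.0 - 214.130.34.31) does not contain 214.130.34.90
  214.2.34.64/26 (214.2.34.64 - 214.2.34.127) does not contain 214.130.34.90
  214.130.38.64/26 (214.130.38.64 - 214.130.38.127) does not contain 214.130.34.90
  214.130.32.0/25 (214.130.32.0 - 214.130.32.127) does not contain 214.130.34.90
  214.130.42.0/24 (214.130.42.0 - 214.130.42.255) does not contain 214.130.34.90
  214.130.38.0/23 (214.130.38.0 - 214.130.39.255) does not contain 214.130.34.90
  214.130.50.0/23 (214.130.50.0 - 214.130.51.255) does not contain 214.130.34.90
  214.162.0.0/16 (214.162.0.0 - 214.162.255.255) does not contain 214.130.34.90
  214.146.0.0/16 (214.146.0.0 - 214.146.255.255) does not contain 214.130.34.90
Longest matching prefix is /15 -> next hop R27.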